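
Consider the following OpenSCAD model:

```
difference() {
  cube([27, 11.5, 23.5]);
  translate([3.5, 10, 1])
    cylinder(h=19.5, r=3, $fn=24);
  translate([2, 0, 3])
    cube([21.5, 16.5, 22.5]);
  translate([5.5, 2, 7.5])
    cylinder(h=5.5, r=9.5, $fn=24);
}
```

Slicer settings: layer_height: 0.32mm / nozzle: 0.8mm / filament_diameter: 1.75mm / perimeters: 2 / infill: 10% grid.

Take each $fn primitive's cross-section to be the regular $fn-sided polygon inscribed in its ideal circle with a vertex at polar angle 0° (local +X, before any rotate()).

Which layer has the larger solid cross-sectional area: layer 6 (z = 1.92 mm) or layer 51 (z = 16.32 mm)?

Layer 6 (z = 1.92): the cube (footprint 27×11.5) is included at this height (area 310.50 mm²); the r=3 cylinder at (3.5, 10) contributes a regular 24-gon of circumradius 3 (area = (24/2)·3.000²·sin(360°/24) = 27.95 mm²); the cube at (2, 0) does not reach this height (z outside [3, 25.5]); the cylinder at (5.5, 2) does not reach this height (z outside [7.5, 13]); Taking the first minus the rest: starting from the 27×11.5 cube (310.50 mm²), the r=3 cylinder at (3.5, 10) partially overlaps it — only the 22.53 mm² overlap (of its 27.95 mm²) is removed, clipping the outline — area = 287.97 mm². So its area = 287.97 mm². Layer 51 (z = 16.32): the 27×11.5 cube contributes its full rectangle (area 310.50 mm²); the cylinder at (3.5, 10): section is a regular 24-gon, circumradius r=3 (area = (24/2)·3.000²·sin(360°/24) = 27.95 mm²); the 21.5×16.5 cube at (2, 0) contributes its full rectangle (area 354.75 mm²); the cylinder at (5.5, 2) is not intersected at this z (z outside [7.5, 13]); Taking the first minus the rest: starting from the 27×11.5 cube (310.50 mm²), the r=3 cylinder at (3.5, 10) partially overlaps it — only the 22.53 mm² overlap (of its 27.95 mm²) is removed, clipping the outline; the 21.5×16.5 cube at (2, 0) partially overlaps it — only the 229.46 mm² overlap (of its 354.75 mm²) is removed, clipping the outline — area = 58.51 mm². So its area = 58.51 mm². Layer 6 is larger (287.97 vs 58.51 mm²).

layer 6 (z = 1.92 mm)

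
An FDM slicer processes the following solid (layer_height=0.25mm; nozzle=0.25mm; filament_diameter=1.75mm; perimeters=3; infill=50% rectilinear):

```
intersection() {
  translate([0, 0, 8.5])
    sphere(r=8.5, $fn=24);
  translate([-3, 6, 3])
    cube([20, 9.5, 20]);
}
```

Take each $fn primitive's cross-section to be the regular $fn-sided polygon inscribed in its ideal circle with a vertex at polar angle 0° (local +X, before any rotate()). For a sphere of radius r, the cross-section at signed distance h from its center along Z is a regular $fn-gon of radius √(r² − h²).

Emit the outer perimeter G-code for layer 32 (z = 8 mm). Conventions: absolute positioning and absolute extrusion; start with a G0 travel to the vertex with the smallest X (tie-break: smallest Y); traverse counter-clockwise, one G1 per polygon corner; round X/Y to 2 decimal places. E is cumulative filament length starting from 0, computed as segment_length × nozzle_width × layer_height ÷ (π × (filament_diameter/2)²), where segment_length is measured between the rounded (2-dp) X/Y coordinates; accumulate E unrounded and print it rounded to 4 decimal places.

G0 X-3.00 Y6.00 Z8.00
G1 X6.00 Y6.00 E0.2339
G1 X4.24 Y7.35 E0.2915
G1 X2.20 Y8.20 E0.3489
G1 X0.00 Y8.49 E0.4066
G1 X-2.20 Y8.20 E0.4642
G1 X-3.00 Y7.86 E0.4868
G1 X-3.00 Y6.00 E0.5352

At z = 8 mm: the r=8.5 sphere contributes a regular 24-gon of circumradius √(8.5²−0.5²) = 8.485; the cube at (-3, 6) is present — its section is the full 20×9.5 rectangle; Taking the intersection: the 20×9.5 cube at (-3, 6) partially overlaps the r=8.5 sphere; clipping to the common part keeps 16.72 mm² — 1 connected region. The outline is a single polygon with 7 vertices. Extrusion per mm of travel: 0.25 × 0.25 / (π × 0.875²) = 0.025984. Accumulating E over each segment gives final E = 0.5352.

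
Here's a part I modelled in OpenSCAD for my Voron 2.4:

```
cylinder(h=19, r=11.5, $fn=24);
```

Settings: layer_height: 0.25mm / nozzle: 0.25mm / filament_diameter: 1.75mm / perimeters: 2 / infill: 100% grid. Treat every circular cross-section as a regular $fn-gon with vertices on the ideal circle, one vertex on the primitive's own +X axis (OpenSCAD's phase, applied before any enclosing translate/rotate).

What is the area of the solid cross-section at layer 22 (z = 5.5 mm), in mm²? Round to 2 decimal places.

At z = 5.5 mm: the r=11.5 cylinder gives a regular 24-gon of circumradius 11.5 (constant along its height) (area = (24/2)·11.500²·sin(360°/24) = 410.75 mm²). Overall, the cross-section is a single solid region. Net area = 410.75 mm².

410.75 mm²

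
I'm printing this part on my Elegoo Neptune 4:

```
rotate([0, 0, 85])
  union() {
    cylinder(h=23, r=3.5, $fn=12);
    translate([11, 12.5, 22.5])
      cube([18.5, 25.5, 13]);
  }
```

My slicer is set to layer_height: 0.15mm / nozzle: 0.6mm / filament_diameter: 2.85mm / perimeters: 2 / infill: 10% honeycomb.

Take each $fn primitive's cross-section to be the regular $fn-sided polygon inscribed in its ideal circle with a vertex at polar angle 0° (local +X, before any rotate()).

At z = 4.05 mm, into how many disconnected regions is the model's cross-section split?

At z = 4.05 mm: the r=3.5 cylinder gives a regular 12-gon of circumradius 3.5 (constant along its height); the cube at (11, 12.5) is absent (z outside [22.5, 35.5]); Merging all regions: only the r=3.5 cylinder is present, so the union is just that shape — 1 connected region; (rotated 85° about Z; rotation is an isometry so areas/perimeters/island counts are preserved). The result has 1 disconnected region.

1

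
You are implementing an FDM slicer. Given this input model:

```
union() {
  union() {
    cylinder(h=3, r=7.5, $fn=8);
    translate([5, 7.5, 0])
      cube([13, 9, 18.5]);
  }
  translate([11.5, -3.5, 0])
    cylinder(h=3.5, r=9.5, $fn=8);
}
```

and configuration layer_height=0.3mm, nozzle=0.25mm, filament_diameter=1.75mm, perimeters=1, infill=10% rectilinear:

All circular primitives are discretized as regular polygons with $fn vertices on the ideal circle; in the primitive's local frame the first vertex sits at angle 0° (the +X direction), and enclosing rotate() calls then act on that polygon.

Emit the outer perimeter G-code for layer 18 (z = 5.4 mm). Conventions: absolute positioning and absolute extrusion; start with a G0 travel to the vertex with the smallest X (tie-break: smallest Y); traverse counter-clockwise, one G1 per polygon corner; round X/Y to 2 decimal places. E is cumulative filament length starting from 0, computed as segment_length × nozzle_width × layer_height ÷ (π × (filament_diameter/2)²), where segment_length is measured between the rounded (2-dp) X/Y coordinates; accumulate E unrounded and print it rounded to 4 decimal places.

G0 X5.00 Y7.50 Z5.40
G1 X18.00 Y7.50 E0.4054
G1 X18.00 Y16.50 E0.6860
G1 X5.00 Y16.50 E1.0913
G1 X5.00 Y7.50 E1.3720

At z = 5.4 mm: the cylinder does not reach this height (z outside [0, 3]); the 13×9 cube at (5, 7.5) contributes its full rectangle; Taking the union: only the 13×9 cube at (5, 7.5) is present, so the union is just that shape — 1 connected region; the cylinder at (11.5, -3.5) is absent (z outside [0, 3.5]); Combining (union): only the result so far is present, so the union is just that shape — 1 connected region. The outline is a single polygon with 4 vertices. Extrusion per mm of travel: 0.25 × 0.3 / (π × 0.875²) = 0.031181. Accumulating E over each segment gives final E = 1.3720.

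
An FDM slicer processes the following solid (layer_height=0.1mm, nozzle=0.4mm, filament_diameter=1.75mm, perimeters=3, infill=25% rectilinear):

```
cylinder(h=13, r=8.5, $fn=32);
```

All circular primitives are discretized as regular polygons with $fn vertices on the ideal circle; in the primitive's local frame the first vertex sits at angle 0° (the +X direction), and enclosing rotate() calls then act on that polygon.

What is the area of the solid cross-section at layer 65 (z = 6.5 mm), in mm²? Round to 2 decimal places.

225.52 mm²

At z = 6.5 mm: the r=8.5 cylinder contributes a regular 32-gon of circumradius 8.5 (area = (32/2)·8.500²·sin(360°/32) = 225.52 mm²). Overall, the cross-section is a single solid region. Net area = 225.52 mm².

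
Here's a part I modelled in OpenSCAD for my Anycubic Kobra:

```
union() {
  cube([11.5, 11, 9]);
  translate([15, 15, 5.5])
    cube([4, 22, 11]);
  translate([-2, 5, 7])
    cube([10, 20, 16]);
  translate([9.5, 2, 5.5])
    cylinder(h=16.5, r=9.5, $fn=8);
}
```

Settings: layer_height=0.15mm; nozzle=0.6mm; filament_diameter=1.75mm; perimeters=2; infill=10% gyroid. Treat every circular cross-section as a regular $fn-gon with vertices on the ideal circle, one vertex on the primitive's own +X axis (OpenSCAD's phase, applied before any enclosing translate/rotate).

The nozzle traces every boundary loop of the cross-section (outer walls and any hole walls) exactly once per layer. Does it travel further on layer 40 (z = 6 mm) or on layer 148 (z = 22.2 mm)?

layer 40 (z = 6 mm)

Layer 40 (z = 6): the 11.5×11 cube contributes its full rectangle (perimeter 45.00 mm); the cube at (15, 15) is present — its section is the full 4×22 rectangle (perimeter 52.00 mm); the cube at (-2, 5) does not reach this height (z outside [7, 23]); the r=9.5 cylinder at (9.5, 2) gives a regular 8-gon of circumradius 9.5 (constant along its height) (perimeter = 2·8·9.500·sin(180°/8) = 58.17 mm); Merging all regions: the regions partially overlap (shared area 103.56 mm²), so the edge portions inside another operand are dropped and the merged outline is re-measured after clipping — boundary = 115.15 mm. So its perimeter = 115.15 mm. Layer 148 (z = 22.2): the cube is absent (z outside [0, 9]); the cube at (15, 15) is absent (z outside [5.5, 16.5]); the 10×20 cube at (-2, 5) contributes its full rectangle (perimeter 60.00 mm); the cylinder at (9.5, 2) does not reach this height (z outside [5.5, 22]); Taking the union: only the 10×20 cube at (-2, 5) is present, so the union is just that shape — boundary = 60.00 mm. So its perimeter = 60.00 mm. Layer 40 is larger (115.15 vs 60.00 mm).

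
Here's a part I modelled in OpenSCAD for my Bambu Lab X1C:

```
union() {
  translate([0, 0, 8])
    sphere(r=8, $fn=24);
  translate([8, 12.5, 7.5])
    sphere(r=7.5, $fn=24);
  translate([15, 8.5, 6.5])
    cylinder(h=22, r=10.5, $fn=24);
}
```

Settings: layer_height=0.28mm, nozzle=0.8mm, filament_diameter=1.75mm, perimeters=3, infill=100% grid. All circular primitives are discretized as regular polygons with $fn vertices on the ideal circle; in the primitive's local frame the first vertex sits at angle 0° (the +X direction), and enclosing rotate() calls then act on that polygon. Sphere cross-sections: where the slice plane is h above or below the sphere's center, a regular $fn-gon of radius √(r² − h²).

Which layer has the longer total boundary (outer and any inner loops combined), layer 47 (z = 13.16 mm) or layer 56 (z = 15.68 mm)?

Layer 47 (z = 13.16): the sphere: section is a regular 24-gon, circumradius = √(r²−h²) = √(8²−5.16²) = 6.113 (perimeter = 2·24·6.113·sin(180°/24) = 38.30 mm); the r=7.5 sphere at (8, 12.5) contributes a regular 24-gon of circumradius √(7.5²−5.66²) = 4.921 (perimeter = 2·24·4.921·sin(180°/24) = 30.83 mm); the cylinder at (15, 8.5): section is a regular 24-gon, circumradius r=10.5 (perimeter = 2·24·10.500·sin(180°/24) = 65.79 mm); Combining (union): the regions partially overlap (shared area 56.85 mm²), so the edge portions inside another operand are dropped and the merged outline is re-measured after clipping — boundary = 107.11 mm. So its perimeter = 107.11 mm. Layer 56 (z = 15.68): the r=8 sphere slices to a regular 24-gon of circumradius 2.240 (√(r²−h²) with h=7.68 from center) (perimeter = 2·24·2.240·sin(180°/24) = 14.03 mm); the sphere at (8, 12.5) does not reach this height (|z−center|=8.180 > r=7.5); the r=10.5 cylinder at (15, 8.5) contributes a regular 24-gon of circumradius 10.5 (perimeter = 2·24·10.500·sin(180°/24) = 65.79 mm); Merging all regions: the 2 present regions are separate (no shared area or edge), so areas and boundary lengths simply add and each stays a separate island — boundary = 79.82 mm. So its perimeter = 79.82 mm. Layer 47 is larger (107.11 vs 79.82 mm).

layer 47 (z = 13.16 mm)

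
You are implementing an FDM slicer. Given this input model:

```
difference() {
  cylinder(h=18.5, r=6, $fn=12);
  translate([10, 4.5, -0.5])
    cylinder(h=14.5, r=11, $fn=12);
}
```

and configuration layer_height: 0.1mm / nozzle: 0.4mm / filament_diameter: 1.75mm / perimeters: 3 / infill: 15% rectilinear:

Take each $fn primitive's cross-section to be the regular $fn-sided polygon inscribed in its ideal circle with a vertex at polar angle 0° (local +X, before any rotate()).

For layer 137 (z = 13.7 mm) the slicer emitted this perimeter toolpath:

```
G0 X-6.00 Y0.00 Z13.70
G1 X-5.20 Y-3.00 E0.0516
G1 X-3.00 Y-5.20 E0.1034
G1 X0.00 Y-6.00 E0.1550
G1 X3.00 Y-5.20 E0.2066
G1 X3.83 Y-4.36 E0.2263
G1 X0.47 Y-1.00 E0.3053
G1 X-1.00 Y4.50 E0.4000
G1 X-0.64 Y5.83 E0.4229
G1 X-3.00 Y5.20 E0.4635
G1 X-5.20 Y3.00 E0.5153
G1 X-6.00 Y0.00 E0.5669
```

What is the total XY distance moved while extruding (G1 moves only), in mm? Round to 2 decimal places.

34.09 mm

Sum the Euclidean lengths of each G1 segment: total = 34.09 mm.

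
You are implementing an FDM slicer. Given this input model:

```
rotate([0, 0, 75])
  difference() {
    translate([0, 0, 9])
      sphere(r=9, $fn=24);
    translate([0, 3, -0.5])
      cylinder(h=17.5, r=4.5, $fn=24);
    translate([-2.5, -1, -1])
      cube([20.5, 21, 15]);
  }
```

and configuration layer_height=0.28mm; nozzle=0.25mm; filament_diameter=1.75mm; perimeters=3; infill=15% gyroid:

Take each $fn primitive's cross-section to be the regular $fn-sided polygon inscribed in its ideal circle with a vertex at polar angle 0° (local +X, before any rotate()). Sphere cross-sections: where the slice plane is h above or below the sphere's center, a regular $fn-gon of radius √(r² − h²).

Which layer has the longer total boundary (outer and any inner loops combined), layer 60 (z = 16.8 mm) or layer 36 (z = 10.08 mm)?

Layer 60 (z = 16.8): the r=9 sphere contributes a regular 24-gon of circumradius √(9²−7.8²) = 4.490 (perimeter = 2·24·4.490·sin(180°/24) = 28.13 mm); the cylinder at (0, 3): section is a regular 24-gon, circumradius r=4.5 (perimeter = 2·24·4.500·sin(180°/24) = 28.19 mm); the cube at (-2.5, -1) does not reach this height (z outside [-1, 14]); Taking the first minus the rest: starting from the r=9 sphere, the r=4.5 cylinder at (0, 3) partially overlaps it — only the 36.44 mm² overlap (of its 62.89 mm²) is removed, clipping the outline — boundary = 28.11 mm; (rotated 75° about Z; rotation is an isometry so areas/perimeters/island counts are preserved). So its perimeter = 28.11 mm. Layer 36 (z = 10.08): the r=9 sphere slices to a regular 24-gon of circumradius 8.935 (√(r²−h²) with h=1.08 from center) (perimeter = 2·24·8.935·sin(180°/24) = 55.98 mm); the cylinder at (0, 3): section is a regular 24-gon, circumradius r=4.5 (perimeter = 2·24·4.500·sin(180°/24) = 28.19 mm); the 20.5×21 cube at (-2.5, -1) contributes its full rectangle (perimeter 83.00 mm); Subtracting the remaining from the first: starting from the r=9 sphere, the r=4.5 cylinder at (0, 3) lies wholly inside it (removes its full 62.89 mm² and its 28.19 mm outline becomes a hole wall); the 20.5×21 cube at (-2.5, -1) partially overlaps it — only the 43.96 mm² overlap (of its 430.50 mm²) is removed, clipping the outline — boundary = 60.81 mm; (whole slice rotated 75° about Z — lengths, areas and connectivity unchanged). So its perimeter = 60.81 mm. Layer 36 is larger (60.81 vs 28.11 mm).

layer 36 (z = 10.08 mm)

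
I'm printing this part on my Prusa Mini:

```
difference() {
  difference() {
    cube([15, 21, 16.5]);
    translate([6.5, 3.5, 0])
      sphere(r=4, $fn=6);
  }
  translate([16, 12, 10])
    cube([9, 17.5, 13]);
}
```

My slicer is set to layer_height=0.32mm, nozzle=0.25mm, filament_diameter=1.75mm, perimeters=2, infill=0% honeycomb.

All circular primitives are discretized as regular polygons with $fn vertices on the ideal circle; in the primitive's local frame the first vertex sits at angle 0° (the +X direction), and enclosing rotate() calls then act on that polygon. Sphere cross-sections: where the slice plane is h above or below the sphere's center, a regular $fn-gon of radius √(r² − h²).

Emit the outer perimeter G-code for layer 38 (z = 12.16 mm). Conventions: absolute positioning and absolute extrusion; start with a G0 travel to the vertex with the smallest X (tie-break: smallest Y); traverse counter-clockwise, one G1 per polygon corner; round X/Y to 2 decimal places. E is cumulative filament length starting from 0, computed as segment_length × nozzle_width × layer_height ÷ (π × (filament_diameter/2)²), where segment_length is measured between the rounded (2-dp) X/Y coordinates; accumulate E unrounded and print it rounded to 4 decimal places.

G0 X0.00 Y0.00 Z12.16
G1 X15.00 Y0.00 E0.4989
G1 X15.00 Y21.00 E1.1974
G1 X0.00 Y21.00 E1.6963
G1 X0.00 Y0.00 E2.3947

At z = 12.16 mm: the cube is present — its section is the full 15×21 rectangle; the sphere at (6.5, 3.5) does not reach this height (|z−center|=12.160 > r=4); After the difference (first − rest): none of the subtracted shapes is present at this height, so the 15×21 cube is unchanged — 1 connected region; the 9×17.5 cube at (16, 12) contributes its full rectangle; After the difference (first − rest): starting from that combined region, the 9×17.5 cube at (16, 12) misses the remaining region (no effect) — 1 connected region. The outline is a single polygon with 4 vertices. Extrusion per mm of travel: 0.25 × 0.32 / (π × 0.875²) = 0.033260. Accumulating E over each segment gives final E = 2.3947.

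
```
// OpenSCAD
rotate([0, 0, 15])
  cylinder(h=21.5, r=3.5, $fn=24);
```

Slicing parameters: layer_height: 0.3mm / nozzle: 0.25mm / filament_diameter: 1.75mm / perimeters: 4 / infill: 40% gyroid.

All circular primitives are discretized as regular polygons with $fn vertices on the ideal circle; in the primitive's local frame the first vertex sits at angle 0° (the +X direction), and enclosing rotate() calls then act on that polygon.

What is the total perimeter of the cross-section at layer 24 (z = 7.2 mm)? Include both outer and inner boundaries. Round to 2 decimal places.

21.93 mm

At z = 7.2 mm: the cylinder: section is a regular 24-gon, circumradius r=3.5 (perimeter = 2·24·3.500·sin(180°/24) = 21.93 mm); (rotated 15° about Z; rotation is an isometry so areas/perimeters/island counts are preserved). Overall, the cross-section is a single solid region. Total boundary length (outer) = 21.93 mm.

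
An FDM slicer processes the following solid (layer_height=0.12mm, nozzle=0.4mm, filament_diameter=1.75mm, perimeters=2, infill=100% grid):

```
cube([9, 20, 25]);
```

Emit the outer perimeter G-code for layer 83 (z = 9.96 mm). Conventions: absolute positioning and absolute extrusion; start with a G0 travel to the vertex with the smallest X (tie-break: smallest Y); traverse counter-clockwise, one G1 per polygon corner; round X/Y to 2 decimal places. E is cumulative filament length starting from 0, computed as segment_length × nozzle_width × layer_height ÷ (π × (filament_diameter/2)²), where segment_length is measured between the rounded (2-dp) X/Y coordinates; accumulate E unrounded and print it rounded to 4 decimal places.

G0 X0.00 Y0.00 Z9.96
G1 X9.00 Y0.00 E0.1796
G1 X9.00 Y20.00 E0.5787
G1 X0.00 Y20.00 E0.7583
G1 X0.00 Y0.00 E1.1575

At z = 9.96 mm: the cube (footprint 9×20) is included at this height. The outline is a single polygon with 4 vertices. Extrusion per mm of travel: 0.4 × 0.12 / (π × 0.875²) = 0.019956. Accumulating E over each segment gives final E = 1.1575.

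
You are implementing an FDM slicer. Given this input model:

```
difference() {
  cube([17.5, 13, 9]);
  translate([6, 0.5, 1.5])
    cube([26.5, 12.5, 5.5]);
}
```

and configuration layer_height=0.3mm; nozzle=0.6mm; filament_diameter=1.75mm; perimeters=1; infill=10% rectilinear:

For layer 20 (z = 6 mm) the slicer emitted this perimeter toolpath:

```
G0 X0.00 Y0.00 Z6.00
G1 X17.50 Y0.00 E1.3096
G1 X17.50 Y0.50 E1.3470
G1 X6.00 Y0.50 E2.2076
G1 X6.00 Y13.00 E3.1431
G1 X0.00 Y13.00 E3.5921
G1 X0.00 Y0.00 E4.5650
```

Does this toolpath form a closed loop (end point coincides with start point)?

yes

Start point (G0): (0.00, 0.00). End point (last G1): the path returns to the start — closed.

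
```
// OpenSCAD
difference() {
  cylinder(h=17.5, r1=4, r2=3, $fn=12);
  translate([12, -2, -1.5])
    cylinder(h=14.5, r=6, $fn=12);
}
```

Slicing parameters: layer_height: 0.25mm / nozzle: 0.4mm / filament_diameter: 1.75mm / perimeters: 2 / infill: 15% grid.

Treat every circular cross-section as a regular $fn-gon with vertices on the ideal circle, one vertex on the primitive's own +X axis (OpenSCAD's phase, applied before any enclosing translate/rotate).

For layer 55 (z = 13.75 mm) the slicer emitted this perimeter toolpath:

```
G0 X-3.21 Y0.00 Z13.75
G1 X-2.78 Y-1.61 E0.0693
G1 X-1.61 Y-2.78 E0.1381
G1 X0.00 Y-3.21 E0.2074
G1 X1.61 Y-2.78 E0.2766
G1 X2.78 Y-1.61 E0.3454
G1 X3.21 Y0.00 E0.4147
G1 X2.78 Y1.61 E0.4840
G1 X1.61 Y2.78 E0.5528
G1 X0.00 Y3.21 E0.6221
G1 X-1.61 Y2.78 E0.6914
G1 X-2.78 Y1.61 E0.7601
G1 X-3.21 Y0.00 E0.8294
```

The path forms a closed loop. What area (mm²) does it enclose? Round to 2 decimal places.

30.95 mm²

Apply the shoelace formula to the sequence of (X, Y) vertices; enclosed area = 30.95 mm².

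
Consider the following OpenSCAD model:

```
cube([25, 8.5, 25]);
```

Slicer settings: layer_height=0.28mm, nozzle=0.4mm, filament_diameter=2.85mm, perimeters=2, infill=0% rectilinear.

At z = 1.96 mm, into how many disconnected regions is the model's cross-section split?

1

At z = 1.96 mm: the cube (footprint 25×8.5) is included at this height. The result has 1 disconnected region.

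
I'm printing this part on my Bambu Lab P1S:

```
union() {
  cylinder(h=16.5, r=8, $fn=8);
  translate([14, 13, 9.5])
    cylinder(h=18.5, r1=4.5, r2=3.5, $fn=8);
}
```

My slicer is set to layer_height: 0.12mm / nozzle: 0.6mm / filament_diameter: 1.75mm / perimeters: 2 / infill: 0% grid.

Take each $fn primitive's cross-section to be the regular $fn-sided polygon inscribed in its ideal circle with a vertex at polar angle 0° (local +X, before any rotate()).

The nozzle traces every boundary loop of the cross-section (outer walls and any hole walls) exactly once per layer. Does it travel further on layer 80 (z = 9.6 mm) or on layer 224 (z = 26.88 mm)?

Layer 80 (z = 9.6): the cylinder: section is a regular 8-gon, circumradius r=8 (perimeter = 2·8·8.000·sin(180°/8) = 48.98 mm); the cone at (14, 13): at t=0.005 of its height the radius interpolates to r₁+(r₂−r₁)t = 4.495, giving a regular 8-gon of that circumradius (perimeter = 2·8·4.495·sin(180°/8) = 27.52 mm); Merging all regions: the 2 present regions are separate (no shared area or edge), so areas and boundary lengths simply add and each stays a separate island — boundary = 76.50 mm. So its perimeter = 76.50 mm. Layer 224 (z = 26.88): the cylinder is not intersected at this z (z outside [0, 16.5]); the cone at (14, 13): at t=0.939 of its height the radius interpolates to r₁+(r₂−r₁)t = 3.561, giving a regular 8-gon of that circumradius (perimeter = 2·8·3.561·sin(180°/8) = 21.80 mm); Combining (union): only the cone at (14, 13) is present, so the union is just that shape — boundary = 21.80 mm. So its perimeter = 21.80 mm. Layer 80 is larger (76.50 vs 21.80 mm).

layer 80 (z = 9.6 mm)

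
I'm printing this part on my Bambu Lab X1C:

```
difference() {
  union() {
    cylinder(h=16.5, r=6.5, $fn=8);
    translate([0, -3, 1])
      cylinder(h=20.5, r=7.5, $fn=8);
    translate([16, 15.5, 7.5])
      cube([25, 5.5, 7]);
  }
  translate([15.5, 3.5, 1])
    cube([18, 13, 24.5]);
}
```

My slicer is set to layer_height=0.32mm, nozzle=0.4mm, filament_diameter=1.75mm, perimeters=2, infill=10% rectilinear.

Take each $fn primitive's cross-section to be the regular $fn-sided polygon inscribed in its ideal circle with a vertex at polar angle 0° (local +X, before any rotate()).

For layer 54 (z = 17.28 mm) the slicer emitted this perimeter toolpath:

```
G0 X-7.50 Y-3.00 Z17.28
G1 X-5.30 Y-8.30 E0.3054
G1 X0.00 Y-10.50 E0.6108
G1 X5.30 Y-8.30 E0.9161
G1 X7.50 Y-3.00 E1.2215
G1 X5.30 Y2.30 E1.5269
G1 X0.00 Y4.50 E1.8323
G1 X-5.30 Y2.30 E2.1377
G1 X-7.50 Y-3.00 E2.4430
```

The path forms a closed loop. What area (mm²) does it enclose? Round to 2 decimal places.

Apply the shoelace formula to the sequence of (X, Y) vertices; enclosed area = 159.00 mm².

159.00 mm²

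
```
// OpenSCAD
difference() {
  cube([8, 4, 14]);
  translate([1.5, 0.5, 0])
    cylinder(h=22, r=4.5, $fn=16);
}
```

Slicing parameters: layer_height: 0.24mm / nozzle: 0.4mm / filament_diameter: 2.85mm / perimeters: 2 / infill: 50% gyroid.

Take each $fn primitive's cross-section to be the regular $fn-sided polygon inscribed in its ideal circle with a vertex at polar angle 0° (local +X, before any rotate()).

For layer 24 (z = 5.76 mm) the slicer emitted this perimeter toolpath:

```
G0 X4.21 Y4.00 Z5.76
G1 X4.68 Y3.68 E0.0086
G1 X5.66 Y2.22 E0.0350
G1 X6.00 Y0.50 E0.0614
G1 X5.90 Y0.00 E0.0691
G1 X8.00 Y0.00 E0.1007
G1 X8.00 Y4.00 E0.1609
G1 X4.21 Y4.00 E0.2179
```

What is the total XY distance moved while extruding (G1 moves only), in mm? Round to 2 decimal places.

14.48 mm

Sum the Euclidean lengths of each G1 segment: total = 14.48 mm.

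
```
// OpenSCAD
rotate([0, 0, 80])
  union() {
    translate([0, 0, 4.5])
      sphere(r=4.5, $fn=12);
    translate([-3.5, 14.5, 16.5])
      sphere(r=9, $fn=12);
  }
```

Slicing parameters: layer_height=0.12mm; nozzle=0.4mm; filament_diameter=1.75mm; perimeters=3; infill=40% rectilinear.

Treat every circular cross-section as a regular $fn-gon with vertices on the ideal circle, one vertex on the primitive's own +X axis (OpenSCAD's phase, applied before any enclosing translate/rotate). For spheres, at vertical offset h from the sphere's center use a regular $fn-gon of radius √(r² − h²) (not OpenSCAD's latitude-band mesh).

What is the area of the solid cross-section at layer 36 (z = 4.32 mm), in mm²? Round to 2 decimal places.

60.65 mm²

At z = 4.32 mm: the r=4.5 sphere slices to a regular 12-gon of circumradius 4.496 (√(r²−h²) with h=0.18 from center) (area = (12/2)·4.496²·sin(360°/12) = 60.65 mm²); the sphere at (-3.5, 14.5) is not intersected at this z (|z−center|=12.180 > r=9); Combining (union): only the r=4.5 sphere is present, so the union is just that shape — area = 60.65 mm²; (rotated 80° about Z; rotation is an isometry so areas/perimeters/island counts are preserved). Overall, the cross-section is a single solid region. Net area = 60.65 mm².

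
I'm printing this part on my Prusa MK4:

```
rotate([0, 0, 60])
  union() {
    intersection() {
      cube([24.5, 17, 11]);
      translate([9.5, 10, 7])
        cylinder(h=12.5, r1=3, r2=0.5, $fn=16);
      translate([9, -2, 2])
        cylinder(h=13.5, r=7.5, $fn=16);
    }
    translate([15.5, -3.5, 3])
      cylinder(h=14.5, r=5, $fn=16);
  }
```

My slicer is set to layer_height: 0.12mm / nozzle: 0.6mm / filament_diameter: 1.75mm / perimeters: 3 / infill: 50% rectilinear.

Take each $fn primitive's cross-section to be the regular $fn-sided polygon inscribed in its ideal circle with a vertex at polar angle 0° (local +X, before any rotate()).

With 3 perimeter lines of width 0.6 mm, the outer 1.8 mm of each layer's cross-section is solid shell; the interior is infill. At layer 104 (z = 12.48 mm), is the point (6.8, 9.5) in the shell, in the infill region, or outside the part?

At z = 12.48 mm: the cube is not intersected at this z (z outside [0, 11]); the cone at (9.5, 10) contributes a regular 16-gon of circumradius 1.904 (interpolated between r1=3 and r2=0.5 at t=0.438); the cylinder at (9, -2): section is a regular 16-gon, circumradius r=7.5; After intersecting: at least one operand is absent at this height, so nothing remains; the r=5 cylinder at (15.5, -3.5) contributes a regular 16-gon of circumradius 5; Merging all regions: only the r=5 cylinder at (15.5, -3.5) is present, so the union is just that shape — 1 connected region; (whole slice rotated 60° about Z — lengths, areas and connectivity unchanged). Overall, the cross-section is a single solid region. Undo the 60° rotation: the query point maps to (11.627, -1.139) in the un-rotated model frame. The nearest boundary edge runs (11.96, 0.04)→(10.88, -1.59); distance from the point to it = 0.37 mm. The point is inside the cross-section, 0.37 mm from the nearest boundary — within the 1.8 mm shell band (3 × 0.6).

shell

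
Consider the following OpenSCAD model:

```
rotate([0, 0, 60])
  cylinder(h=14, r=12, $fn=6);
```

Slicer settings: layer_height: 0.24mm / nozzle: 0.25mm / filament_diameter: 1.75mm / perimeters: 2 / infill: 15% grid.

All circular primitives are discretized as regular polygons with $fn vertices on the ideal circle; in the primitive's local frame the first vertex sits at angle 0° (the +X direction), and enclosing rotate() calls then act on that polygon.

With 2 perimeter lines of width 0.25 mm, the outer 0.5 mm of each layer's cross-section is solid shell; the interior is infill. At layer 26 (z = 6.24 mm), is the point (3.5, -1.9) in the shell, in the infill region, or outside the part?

At z = 6.24 mm: the r=12 cylinder contributes a regular 6-gon of circumradius 12; (rotated 60° about Z; rotation is an isometry so areas/perimeters/island counts are preserved). Overall, the cross-section is a single solid region. Undo the 60° rotation: the query point maps to (0.105, -3.981) in the un-rotated model frame. The nearest boundary edge runs (-6.00, -10.39)→(6.00, -10.39); distance from the point to it = 6.41 mm. The point is inside the cross-section and 6.41 mm from the nearest boundary — more than the 0.5 mm shell width (2 × 0.25), so it's in the infill interior.

infill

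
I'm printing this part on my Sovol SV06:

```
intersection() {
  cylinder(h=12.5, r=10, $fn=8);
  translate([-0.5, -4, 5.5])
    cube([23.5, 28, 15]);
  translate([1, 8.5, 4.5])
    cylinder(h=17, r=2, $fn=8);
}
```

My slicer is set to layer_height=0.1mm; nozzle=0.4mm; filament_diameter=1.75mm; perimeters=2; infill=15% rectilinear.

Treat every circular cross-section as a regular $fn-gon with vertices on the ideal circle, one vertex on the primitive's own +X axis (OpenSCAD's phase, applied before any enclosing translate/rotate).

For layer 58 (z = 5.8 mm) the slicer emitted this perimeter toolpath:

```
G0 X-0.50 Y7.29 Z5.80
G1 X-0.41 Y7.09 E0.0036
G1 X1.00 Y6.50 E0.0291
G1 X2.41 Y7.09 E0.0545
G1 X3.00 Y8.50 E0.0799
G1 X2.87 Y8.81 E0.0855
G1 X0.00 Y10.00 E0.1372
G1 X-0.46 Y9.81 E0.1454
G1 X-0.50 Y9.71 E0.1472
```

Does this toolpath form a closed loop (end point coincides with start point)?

Start point (G0): (-0.50, 7.29). End point (last G1): the path does not return to the start — open.

no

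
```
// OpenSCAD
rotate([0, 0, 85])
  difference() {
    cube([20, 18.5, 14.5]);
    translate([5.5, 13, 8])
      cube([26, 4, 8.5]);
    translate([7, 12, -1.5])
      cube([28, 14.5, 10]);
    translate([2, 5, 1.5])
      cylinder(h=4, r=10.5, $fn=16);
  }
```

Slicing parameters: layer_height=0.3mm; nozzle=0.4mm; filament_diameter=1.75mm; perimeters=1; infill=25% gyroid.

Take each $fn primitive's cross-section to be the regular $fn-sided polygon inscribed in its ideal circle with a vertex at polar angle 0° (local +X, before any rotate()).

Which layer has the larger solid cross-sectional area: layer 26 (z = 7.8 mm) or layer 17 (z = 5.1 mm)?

Layer 26 (z = 7.8): the cube is present — its section is the full 20×18.5 rectangle (area 370.00 mm²); the cube at (5.5, 13) is absent (z outside [8, 16.5]); the cube at (7, 12) (footprint 28×14.5) is included at this height (area 406.00 mm²); the cylinder at (2, 5) does not reach this height (z outside [1.5, 5.5]); Subtracting the remaining from the first: starting from the 20×18.5 cube (370.00 mm²), the 28×14.5 cube at (7, 12) partially overlaps it — only the 84.50 mm² overlap (of its 406.00 mm²) is removed, clipping the outline — area = 285.50 mm²; (whole slice rotated 85° about Z — lengths, areas and connectivity unchanged). So its area = 285.50 mm². Layer 17 (z = 5.1): the cube (footprint 20×18.5) is included at this height (area 370.00 mm²); the cube at (5.5, 13) is absent (z outside [8, 16.5]); the cube at (7, 12) is present — its section is the full 28×14.5 rectangle (area 406.00 mm²); the r=10.5 cylinder at (2, 5) gives a regular 16-gon of circumradius 10.5 (constant along its height) (area = (16/2)·10.500²·sin(360°/16) = 337.53 mm²); After the difference (first − rest): starting from the 20×18.5 cube (370.00 mm²), the 28×14.5 cube at (7, 12) partially overlaps it — only the 84.50 mm² overlap (of its 406.00 mm²) is removed, clipping the outline; the r=10.5 cylinder at (2, 5) partially overlaps it — only the 161.72 mm² overlap (of its 337.53 mm²) is removed, clipping the outline — area = 123.78 mm²; (rotated 85° about Z; rotation is an isometry so areas/perimeters/island counts are preserved). So its area = 123.78 mm². Layer 26 is larger (285.50 vs 123.78 mm²).

layer 26 (z = 7.8 mm)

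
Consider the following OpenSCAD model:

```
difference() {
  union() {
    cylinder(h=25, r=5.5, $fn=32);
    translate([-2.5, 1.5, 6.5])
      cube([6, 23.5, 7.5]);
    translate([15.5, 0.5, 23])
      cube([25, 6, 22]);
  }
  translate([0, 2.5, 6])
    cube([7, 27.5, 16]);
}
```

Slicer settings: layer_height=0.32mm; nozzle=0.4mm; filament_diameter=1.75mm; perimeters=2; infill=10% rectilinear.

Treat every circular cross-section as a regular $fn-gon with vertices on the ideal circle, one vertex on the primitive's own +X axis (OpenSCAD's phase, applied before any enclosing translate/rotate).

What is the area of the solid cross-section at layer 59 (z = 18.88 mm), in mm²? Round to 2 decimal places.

At z = 18.88 mm: the r=5.5 cylinder gives a regular 32-gon of circumradius 5.5 (constant along its height) (area = (32/2)·5.500²·sin(360°/32) = 94.42 mm²); the cube at (-2.5, 1.5) is absent (z outside [6.5, 14]); the cube at (15.5, 0.5) is not intersected at this z (z outside [23, 45]); Merging all regions: only the r=5.5 cylinder is present, so the union is just that shape — area = 94.42 mm²; the cube at (0, 2.5) (footprint 7×27.5) is included at this height (area 192.50 mm²); Taking the first minus the rest: starting from the result so far (94.42 mm²), the 7×27.5 cube at (0, 2.5) partially overlaps it — only the 10.39 mm² overlap (of its 192.50 mm²) is removed, clipping the outline — area = 84.03 mm². Overall, the cross-section is a single solid region. Net area = 84.03 mm².

84.03 mm²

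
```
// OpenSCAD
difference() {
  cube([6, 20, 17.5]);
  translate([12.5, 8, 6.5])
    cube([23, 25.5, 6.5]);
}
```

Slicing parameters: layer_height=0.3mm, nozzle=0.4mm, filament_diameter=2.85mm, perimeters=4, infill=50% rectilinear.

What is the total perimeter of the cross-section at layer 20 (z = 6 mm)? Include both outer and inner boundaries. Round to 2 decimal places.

52.00 mm

At z = 6 mm: the cube is present — its section is the full 6×20 rectangle (perimeter 52.00 mm); the cube at (12.5, 8) does not reach this height (z outside [6.5, 13]); After the difference (first − rest): none of the subtracted shapes is present at this height, so the 6×20 cube is unchanged — boundary = 52.00 mm. Overall, the cross-section is a single solid region. Total boundary length (outer) = 52.00 mm.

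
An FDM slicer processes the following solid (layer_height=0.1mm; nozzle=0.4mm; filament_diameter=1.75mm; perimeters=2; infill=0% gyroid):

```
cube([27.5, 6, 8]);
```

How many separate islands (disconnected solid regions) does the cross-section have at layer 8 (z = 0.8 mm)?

At z = 0.8 mm: the cube (footprint 27.5×6) is included at this height. Overall, the cross-section is a single solid region. Island count = 1.

1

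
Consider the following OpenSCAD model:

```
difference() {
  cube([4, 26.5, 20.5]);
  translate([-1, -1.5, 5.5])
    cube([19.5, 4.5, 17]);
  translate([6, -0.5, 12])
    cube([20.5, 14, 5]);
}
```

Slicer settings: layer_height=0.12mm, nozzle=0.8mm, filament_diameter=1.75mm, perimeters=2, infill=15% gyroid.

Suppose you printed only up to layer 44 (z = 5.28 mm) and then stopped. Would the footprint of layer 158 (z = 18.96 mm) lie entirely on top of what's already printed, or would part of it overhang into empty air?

entirely on top

Compare the two slices. At z = 5.28: the cube (footprint 4×26.5) is included at this height (area 106.00 mm²); the cube at (-1, -1.5) is absent (z outside [5.5, 22.5]); the cube at (6, -0.5) is absent (z outside [12, 17]); Subtracting the remaining from the first: none of the subtracted shapes is present at this height, so the 4×26.5 cube is unchanged — area = 106.00 mm². At z = 18.96: the 4×26.5 cube contributes its full rectangle (area 106.00 mm²); the cube at (-1, -1.5) is present — its section is the full 19.5×4.5 rectangle (area 87.75 mm²); the cube at (6, -0.5) is absent (z outside [12, 17]); After the difference (first − rest): starting from the 4×26.5 cube (106.00 mm²), the 19.5×4.5 cube at (-1, -1.5) partially overlaps it — only the 12.00 mm² overlap (of its 87.75 mm²) is removed, clipping the outline — area = 94.00 mm². Checking containment: the cross-section at z = 18.96 is a subset of the cross-section at z = 5.28.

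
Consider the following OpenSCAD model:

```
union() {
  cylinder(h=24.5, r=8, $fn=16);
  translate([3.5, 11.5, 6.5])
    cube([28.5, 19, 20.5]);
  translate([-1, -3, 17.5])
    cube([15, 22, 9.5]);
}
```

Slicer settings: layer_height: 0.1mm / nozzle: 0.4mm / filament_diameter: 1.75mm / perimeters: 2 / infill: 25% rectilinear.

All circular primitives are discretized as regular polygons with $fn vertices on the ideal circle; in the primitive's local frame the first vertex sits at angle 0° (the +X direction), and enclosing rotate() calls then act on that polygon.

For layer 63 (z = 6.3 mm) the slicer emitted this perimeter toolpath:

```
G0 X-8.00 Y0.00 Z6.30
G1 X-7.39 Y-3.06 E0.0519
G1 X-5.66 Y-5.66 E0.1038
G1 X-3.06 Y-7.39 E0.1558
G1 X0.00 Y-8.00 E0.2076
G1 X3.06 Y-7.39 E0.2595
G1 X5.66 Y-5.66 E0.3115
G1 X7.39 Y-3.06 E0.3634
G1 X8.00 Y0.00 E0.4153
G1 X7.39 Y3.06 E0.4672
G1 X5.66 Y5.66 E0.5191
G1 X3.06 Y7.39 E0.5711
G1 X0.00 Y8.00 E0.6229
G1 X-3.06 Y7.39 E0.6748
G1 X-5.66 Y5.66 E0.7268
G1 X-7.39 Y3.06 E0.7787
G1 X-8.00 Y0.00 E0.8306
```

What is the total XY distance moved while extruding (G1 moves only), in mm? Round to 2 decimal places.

Sum the Euclidean lengths of each G1 segment: total = 49.95 mm.

49.95 mm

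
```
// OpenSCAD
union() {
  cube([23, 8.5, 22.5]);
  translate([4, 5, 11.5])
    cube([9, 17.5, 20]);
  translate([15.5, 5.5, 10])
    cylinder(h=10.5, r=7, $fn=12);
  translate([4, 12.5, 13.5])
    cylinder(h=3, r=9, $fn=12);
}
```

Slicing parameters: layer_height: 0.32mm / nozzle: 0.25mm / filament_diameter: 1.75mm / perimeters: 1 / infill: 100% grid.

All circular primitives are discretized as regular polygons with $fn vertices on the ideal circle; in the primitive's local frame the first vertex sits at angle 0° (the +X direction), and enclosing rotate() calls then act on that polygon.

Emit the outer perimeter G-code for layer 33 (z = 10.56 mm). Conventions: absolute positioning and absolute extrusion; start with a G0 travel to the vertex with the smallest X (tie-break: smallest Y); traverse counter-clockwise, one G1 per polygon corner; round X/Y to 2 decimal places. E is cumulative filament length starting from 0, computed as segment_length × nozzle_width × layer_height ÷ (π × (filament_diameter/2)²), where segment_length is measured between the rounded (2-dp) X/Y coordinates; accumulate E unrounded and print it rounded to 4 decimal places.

G0 X0.00 Y0.00 Z10.56
G1 X11.44 Y0.00 E0.3805
G1 X12.00 Y-0.56 E0.4068
G1 X15.50 Y-1.50 E0.5274
G1 X19.00 Y-0.56 E0.6479
G1 X19.56 Y0.00 E0.6742
G1 X23.00 Y0.00 E0.7887
G1 X23.00 Y8.50 E1.0714
G1 X21.70 Y8.50 E1.1146
G1 X21.56 Y9.00 E1.1319
G1 X19.00 Y11.56 E1.2523
G1 X15.50 Y12.50 E1.3728
G1 X12.00 Y11.56 E1.4934
G1 X9.44 Y9.00 E1.6138
G1 X9.30 Y8.50 E1.6311
G1 X0.00 Y8.50 E1.9404
G1 X0.00 Y0.00 E2.2231

At z = 10.56 mm: the cube is present — its section is the full 23×8.5 rectangle; the cube at (4, 5) does not reach this height (z outside [11.5, 31.5]); the r=7 cylinder at (15.5, 5.5) gives a regular 12-gon of circumradius 7 (constant along its height); the cylinder at (4, 12.5) does not reach this height (z outside [13.5, 16.5]); Taking the union: the regions partially overlap (shared area 105.55 mm²), so overlapping operands fuse into one piece — 1 connected region. The outline is a single polygon with 16 vertices. Extrusion per mm of travel: 0.25 × 0.32 / (π × 0.875²) = 0.033260. Accumulating E over each segment gives final E = 2.2231.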